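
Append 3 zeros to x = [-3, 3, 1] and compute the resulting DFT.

Original 3-point DFT: [1, -5.0000-1.7321i, -5.0000+1.7321i]
Zero-padded 6-point DFT provides frequency interpolation.

DFT_6([x, 0, ...]) = [1, -2.0000-3.4641i, -5.0000-1.7321i, -5, -5.0000+1.7321i, -2.0000+3.4641i]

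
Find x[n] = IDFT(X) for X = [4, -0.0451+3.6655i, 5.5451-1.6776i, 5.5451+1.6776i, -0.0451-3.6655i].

x[n] = (1/5) Σ(k=0 to 4) X[k] · e^(2πikn/5)

Computing each x[n]:
x[0] = 3
x[1] = -2
x[2] = 0
x[3] = 3
x[4] = 0

x = [3, -2, 0, 3, 0]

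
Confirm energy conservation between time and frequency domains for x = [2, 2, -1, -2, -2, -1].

Time domain:
Σ|x[n]|² = |2|² + |2|² + |-1|² + |-2|² + |-2|² + |-1|² = 18.0000

Frequency domain:
(1/6)Σ|X[k]|² = (1/6)(|-2|² + |6.0000-3.4641i|² + |1.0000-1.7321i|² + |0|² + |1.0000+1.7321i|² + |6.0000+3.4641i|²) = (1/6)·108.0000 = 18.0000

Both sides agree, confirming Parseval's theorem.

Σ|x[n]|² = (1/N)Σ|X[k]|² = 18.0000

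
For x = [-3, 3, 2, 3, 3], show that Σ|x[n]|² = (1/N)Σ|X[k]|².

Time domain:
Σ|x[n]|² = |-3|² + |3|² + |2|² + |3|² + |3|² = 40.0000

Frequency domain:
(1/5)Σ|X[k]|² = (1/5)(|8|² + |-5.1910+0.5878i|² + |-6.3090-0.9511i|² + |-6.3090+0.9511i|² + |-5.1910-0.5878i|²) = (1/5)·200.0000 = 40.0000

Both sides agree, confirming Parseval's theorem.

Σ|x[n]|² = (1/N)Σ|X[k]|² = 40.0000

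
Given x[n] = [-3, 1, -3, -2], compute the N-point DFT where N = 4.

X[k] = Σ(n=0 to 3) x[n] · ω_4^(nk)
where ω_4 = e^(-2πi/4)

Computing each X[k]:
X[0] = -7
X[1] = -3i
X[2] = -5
X[3] = 3i

X = [-7, -3i, -5, 3i]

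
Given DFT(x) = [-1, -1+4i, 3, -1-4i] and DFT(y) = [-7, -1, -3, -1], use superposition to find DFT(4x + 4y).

By linearity: DFT(4x + 4y) = 4·DFT(x) + 4·DFT(y)
= 4·[-1, -1+4i, 3, -1-4i] + 4·[-7, -1, -3, -1]

Computing element-wise:
Z[0] = 4·(-1) + 4·(-7) = -32
Z[1] = 4·(-1+4i) + 4·(-1) = -8+16i
Z[2] = 4·(3) + 4·(-3) = 0
Z[3] = 4·(-1-4i) + 4·(-1) = -8-16i

DFT(4x + 4y) = 4·X + 4·Y = [-32, -8+16i, 0, -8-16i]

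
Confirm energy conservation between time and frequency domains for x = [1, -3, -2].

Time domain:
Σ|x[n]|² = |1|² + |-3|² + |-2|² = 14.0000

Frequency domain:
(1/3)Σ|X[k]|² = (1/3)(|-4|² + |3.5000+0.8660i|² + |3.5000-0.8660i|²) = (1/3)·42.0000 = 14.0000

Both sides agree, confirming Parseval's theorem.

Σ|x[n]|² = (1/N)Σ|X[k]|² = 14.0000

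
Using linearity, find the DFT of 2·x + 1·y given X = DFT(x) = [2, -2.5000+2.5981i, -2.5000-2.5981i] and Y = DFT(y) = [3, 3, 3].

By linearity: DFT(2x + 1y) = 2·DFT(x) + 1·DFT(y)
= 2·[2, -2.5000+2.5981i, -2.5000-2.5981i] + 1·[3, 3, 3]

Computing element-wise:
Z[0] = 2·(2) + 1·(3) = 7
Z[1] = 2·(-2.5000+2.5981i) + 1·(3) = -2.0000+5.1962i
Z[2] = 2·(-2.5000-2.5981i) + 1·(3) = -2.0000-5.1962i

DFT(2x + 1y) = 2·X + 1·Y = [7, -2.0000+5.1962i, -2.0000-5.1962i]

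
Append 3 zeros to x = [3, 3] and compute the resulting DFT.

Original 2-point DFT: [6, 0]
Zero-padded 5-point DFT provides frequency interpolation.

DFT_5([x, 0, ...]) = [6, 3.9271-2.8532i, 0.5729-1.7634i, 0.5729+1.7634i, 3.9271+2.8532i]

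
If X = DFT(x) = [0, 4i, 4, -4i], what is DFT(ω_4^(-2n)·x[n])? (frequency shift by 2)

Modulation property: DFT(ω_4^(-2n)·x[n]) = X[(k-2) mod 4], so circularly shift X by 2 positions.

X[k-2] = [4, -4i, 0, 4i]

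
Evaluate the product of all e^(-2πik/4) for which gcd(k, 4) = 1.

The primitive 4th roots of unity are ω_4^k for k coprime to 4: k ∈ {1, 3}
Their product equals the constant term of the cyclotomic polynomial Φ_4(x) up to sign.
For n ≥ 3, the product of all primitive nth roots of unity is 1. (For n=1 it is 1; for n=2 it is -1.)

1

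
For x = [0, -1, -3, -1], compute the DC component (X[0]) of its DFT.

X[0] = Σ(n=0 to 3) x[n] · ω_4^0 = Σ x[n]
= (0) + (-1) + (-3) + (-1)

X[0] = -5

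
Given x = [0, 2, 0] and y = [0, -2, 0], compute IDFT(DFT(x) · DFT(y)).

(x ⊛ y)[n] = Σ(m=0 to 2) x[m] · y[(n-m) mod 3]

Computing each output sample:
(x ⊛ y)[0] = 0
(x ⊛ y)[1] = 0
(x ⊛ y)[2] = -4

x ⊛ y = [0, 0, -4]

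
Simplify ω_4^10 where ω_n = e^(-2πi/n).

Since ω_4^4 = 1, powers reduce modulo 4.
10 mod 4 = 2
So ω_4^10 = ω_4^2 = e^(-2πi·2/4)

ω_4^10 = ω_4^2 = -1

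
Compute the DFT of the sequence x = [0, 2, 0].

X[k] = Σ(n=0 to 2) x[n] · ω_3^(nk)
where ω_3 = e^(-2πi/3)

Computing each X[k]:
X[0] = 2
X[1] = -1.0000-1.7321i
X[2] = -1.0000+1.7321i

X = [2, -1.0000-1.7321i, -1.0000+1.7321i]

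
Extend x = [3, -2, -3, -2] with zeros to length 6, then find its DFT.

Original 4-point DFT: [-4, 6, 4, 6]
Zero-padded 6-point DFT provides frequency interpolation.

DFT_6([x, 0, ...]) = [-4, 5.5000+4.3301i, 3.5000-0.8660i, 4, 3.5000+0.8660i, 5.5000-4.3301i]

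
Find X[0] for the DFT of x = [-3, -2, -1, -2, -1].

X[0] = Σ(n=0 to 4) x[n] · ω_5^0 = Σ x[n]
= (-3) + (-2) + (-1) + (-2) + (-1)

X[0] = -9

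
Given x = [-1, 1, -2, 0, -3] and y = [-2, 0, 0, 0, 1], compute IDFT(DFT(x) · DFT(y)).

(x ⊛ y)[n] = Σ(m=0 to 4) x[m] · y[(n-m) mod 5]

Computing each output sample:
(x ⊛ y)[0] = 3
(x ⊛ y)[1] = -4
(x ⊛ y)[2] = 4
(x ⊛ y)[3] = -3
(x ⊛ y)[4] = 5

x ⊛ y = [3, -4, 4, -3, 5]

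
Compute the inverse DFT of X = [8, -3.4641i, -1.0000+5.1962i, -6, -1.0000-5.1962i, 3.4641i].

x[n] = (1/6) Σ(k=0 to 5) X[k] · e^(2πikn/6)

Computing each x[n]:
x[0] = 0
x[1] = 2
x[2] = 3
x[3] = 2
x[4] = -2
x[5] = 3

x = [0, 2, 3, 2, -2, 3]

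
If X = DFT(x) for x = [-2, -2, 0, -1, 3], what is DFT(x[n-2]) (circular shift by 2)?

Time shift by 2: X_shifted[k] = ω_5^(2k) · X[k]
Shifted x = [-1, 3, -2, -2, 0]

DFT(x[n-2]) = [-2, 3.1631-2.8532i, -4.6631-1.7634i, -4.6631+1.7634i, 3.1631+2.8532i]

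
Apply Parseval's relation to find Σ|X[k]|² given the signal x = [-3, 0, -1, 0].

Parseval: Σ|x[n]|² = (1/N)Σ|X[k]|², so Σ|X[k]|² = N·Σ|x[n]|² = 4·10.0000

Σ|X[k]|² = N·Σ|x[n]|² = 4·10.0000 = 40.0000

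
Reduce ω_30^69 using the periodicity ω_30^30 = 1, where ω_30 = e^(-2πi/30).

Since ω_30^30 = 1, powers reduce modulo 30.
69 mod 30 = 9
So ω_30^69 = ω_30^9 = e^(-2πi·9/30)

ω_30^69 = ω_30^9 = -0.3090-0.9511i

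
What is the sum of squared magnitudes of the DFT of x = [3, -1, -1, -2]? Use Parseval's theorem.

Parseval: Σ|x[n]|² = (1/N)Σ|X[k]|², so Σ|X[k]|² = N·Σ|x[n]|² = 4·15.0000

Σ|X[k]|² = N·Σ|x[n]|² = 4·15.0000 = 60.0000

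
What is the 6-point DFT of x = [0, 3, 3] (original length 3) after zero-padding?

Original 3-point DFT: [6, -3, -3]
Zero-padded 6-point DFT provides frequency interpolation.

DFT_6([x, 0, ...]) = [6, -5.1962i, -3, 0, -3, 5.1962i]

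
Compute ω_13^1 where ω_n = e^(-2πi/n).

ω_13^1 = e^(-2πi·1/13)
= cos(-2π·1/13) + i·sin(-2π·1/13)
= cos(-2π/13) + i·sin(-2π/13)

ω_13^1 = cos(-2π/13) + i·sin(-2π/13) = 0.8855-0.4647i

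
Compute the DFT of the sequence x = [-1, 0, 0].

X[k] = Σ(n=0 to 2) x[n] · ω_3^(nk)
where ω_3 = e^(-2πi/3)

Computing each X[k]:
X[0] = -1
X[1] = -1
X[2] = -1

X = [-1, -1, -1]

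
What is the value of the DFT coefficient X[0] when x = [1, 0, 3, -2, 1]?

X[0] = Σ(n=0 to 4) x[n] · ω_5^0 = Σ x[n]
= (1) + (0) + (3) + (-2) + (1)

X[0] = 3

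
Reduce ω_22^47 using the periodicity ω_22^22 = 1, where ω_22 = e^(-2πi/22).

Since ω_22^22 = 1, powers reduce modulo 22.
47 mod 22 = 3
So ω_22^47 = ω_22^3 = e^(-2πi·3/22)

ω_22^47 = ω_22^3 = 0.6549-0.7557i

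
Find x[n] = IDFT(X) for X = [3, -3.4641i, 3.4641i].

x[n] = (1/3) Σ(k=0 to 2) X[k] · e^(2πikn/3)

Computing each x[n]:
x[0] = 1
x[1] = 3
x[2] = -1

x = [1, 3, -1]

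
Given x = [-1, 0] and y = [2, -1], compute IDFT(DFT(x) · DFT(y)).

(x ⊛ y)[n] = Σ(m=0 to 1) x[m] · y[(n-m) mod 2]

Computing each output sample:
(x ⊛ y)[0] = -2
(x ⊛ y)[1] = 1

x ⊛ y = [-2, 1]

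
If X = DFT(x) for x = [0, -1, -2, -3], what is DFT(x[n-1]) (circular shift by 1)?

Time shift by 1: X_shifted[k] = ω_4^(1k) · X[k]
Shifted x = [-3, 0, -1, -2]

DFT(x[n-1]) = [-6, -2-2i, -2, -2+2i]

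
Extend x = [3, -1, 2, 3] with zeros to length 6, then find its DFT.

Original 4-point DFT: [7, 1+4i, 3, 1-4i]
Zero-padded 6-point DFT provides frequency interpolation.

DFT_6([x, 0, ...]) = [7, -1.5000-0.8660i, 5.5000+2.5981i, 3, 5.5000-2.5981i, -1.5000+0.8660i]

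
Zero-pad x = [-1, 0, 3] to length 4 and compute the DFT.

Original 3-point DFT: [2, -2.5000+2.5981i, -2.5000-2.5981i]
Zero-padded 4-point DFT provides frequency interpolation.

DFT_4([x, 0, ...]) = [2, -4, 2, -4]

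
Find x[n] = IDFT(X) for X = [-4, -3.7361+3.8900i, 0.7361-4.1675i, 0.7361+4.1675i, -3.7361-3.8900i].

x[n] = (1/5) Σ(k=0 to 4) X[k] · e^(2πikn/5)

Computing each x[n]:
x[0] = -2
x[1] = -2
x[2] = -2
x[3] = 3
x[4] = -1

x = [-2, -2, -2, 3, -1]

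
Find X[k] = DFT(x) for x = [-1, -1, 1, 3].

X[k] = Σ(n=0 to 3) x[n] · ω_4^(nk)
where ω_4 = e^(-2πi/4)

Computing each X[k]:
X[0] = 2
X[1] = -2+4i
X[2] = -2
X[3] = -2-4i

X = [2, -2+4i, -2, -2-4i]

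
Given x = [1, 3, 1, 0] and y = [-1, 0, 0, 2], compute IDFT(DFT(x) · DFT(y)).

(x ⊛ y)[n] = Σ(m=0 to 3) x[m] · y[(n-m) mod 4]

Computing each output sample:
(x ⊛ y)[0] = 5
(x ⊛ y)[1] = -1
(x ⊛ y)[2] = -1
(x ⊛ y)[3] = 2

x ⊛ y = [5, -1, -1, 2]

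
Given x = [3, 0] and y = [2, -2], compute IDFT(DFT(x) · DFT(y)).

(x ⊛ y)[n] = Σ(m=0 to 1) x[m] · y[(n-m) mod 2]

Computing each output sample:
(x ⊛ y)[0] = 6
(x ⊛ y)[1] = -6

x ⊛ y = [6, -6]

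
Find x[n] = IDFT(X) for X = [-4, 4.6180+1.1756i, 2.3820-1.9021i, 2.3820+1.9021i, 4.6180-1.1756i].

x[n] = (1/5) Σ(k=0 to 4) X[k] · e^(2πikn/5)

Computing each x[n]:
x[0] = 2
x[1] = -1
x[2] = -3
x[3] = -1
x[4] = -1

x = [2, -1, -3, -1, -1]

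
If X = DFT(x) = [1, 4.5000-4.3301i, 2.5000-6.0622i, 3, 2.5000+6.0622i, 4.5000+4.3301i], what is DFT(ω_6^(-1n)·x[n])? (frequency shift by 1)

Modulation property: DFT(ω_6^(-1n)·x[n]) = X[(k-1) mod 6], so circularly shift X by 1 positions.

X[k-1] = [4.5000+4.3301i, 1, 4.5000-4.3301i, 2.5000-6.0622i, 3, 2.5000+6.0622i]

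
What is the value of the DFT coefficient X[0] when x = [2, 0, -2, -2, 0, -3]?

X[0] = Σ(n=0 to 5) x[n] · ω_6^0 = Σ x[n]
= (2) + (0) + (-2) + (-2) + (0) + (-3)

X[0] = -5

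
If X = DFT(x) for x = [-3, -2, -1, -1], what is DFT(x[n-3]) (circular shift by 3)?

Time shift by 3: X_shifted[k] = ω_4^(3k) · X[k]
Shifted x = [-2, -1, -1, -3]

DFT(x[n-3]) = [-7, -1-2i, 1, -1+2i]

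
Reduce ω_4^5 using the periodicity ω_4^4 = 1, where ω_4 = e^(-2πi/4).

Since ω_4^4 = 1, powers reduce modulo 4.
5 mod 4 = 1
So ω_4^5 = ω_4^1 = e^(-2πi·1/4)

ω_4^5 = ω_4^1 = -1i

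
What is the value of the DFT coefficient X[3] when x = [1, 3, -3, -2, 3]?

X[3] = Σ(n=0 to 4) x[n] · ω_5^(3n) where ω_5 = e^(-2πi/5)
= (1)·ω_5^0 + (3)·ω_5^3 + (-3)·ω_5^6 + (-2)·ω_5^9 + (3)·ω_5^12

X[3] = -5.3992+0.9511i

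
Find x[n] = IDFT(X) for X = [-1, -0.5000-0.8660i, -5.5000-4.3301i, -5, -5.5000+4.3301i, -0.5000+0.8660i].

x[n] = (1/6) Σ(k=0 to 5) X[k] · e^(2πikn/6)

Computing each x[n]:
x[0] = -3
x[1] = 3
x[2] = -1
x[3] = -1
x[4] = 1
x[5] = 0

x = [-3, 3, -1, -1, 1, 0]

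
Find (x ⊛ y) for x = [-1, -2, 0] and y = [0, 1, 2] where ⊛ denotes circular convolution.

(x ⊛ y)[n] = Σ(m=0 to 2) x[m] · y[(n-m) mod 3]

Computing each output sample:
(x ⊛ y)[0] = -4
(x ⊛ y)[1] = -1
(x ⊛ y)[2] = -4

x ⊛ y = [-4, -1, -4]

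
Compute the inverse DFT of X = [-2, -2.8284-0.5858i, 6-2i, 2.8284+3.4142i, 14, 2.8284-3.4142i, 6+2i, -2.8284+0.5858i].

x[n] = (1/8) Σ(k=0 to 7) X[k] · e^(2πikn/8)

Computing each x[n]:
x[0] = 3
x[1] = -3
x[2] = 1
x[3] = -2
x[4] = 3
x[5] = 0
x[6] = -1
x[7] = -3

x = [3, -3, 1, -2, 3, 0, -1, -3]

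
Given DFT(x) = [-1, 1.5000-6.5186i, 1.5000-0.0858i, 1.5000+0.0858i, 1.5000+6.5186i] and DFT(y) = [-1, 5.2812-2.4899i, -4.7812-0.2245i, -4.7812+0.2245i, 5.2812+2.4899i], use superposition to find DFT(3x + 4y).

By linearity: DFT(3x + 4y) = 3·DFT(x) + 4·DFT(y)
= 3·[-1, 1.5000-6.5186i, 1.5000-0.0858i, 1.5000+0.0858i, 1.5000+6.5186i] + 4·[-1, 5.2812-2.4899i, -4.7812-0.2245i, -4.7812+0.2245i, 5.2812+2.4899i]

Computing element-wise:
Z[0] = 3·(-1) + 4·(-1) = -7
Z[1] = 3·(1.5000-6.5186i) + 4·(5.2812-2.4899i) = 25.6248-29.5154i
Z[2] = 3·(1.5000-0.0858i) + 4·(-4.7812-0.2245i) = -14.6248-1.1554i
Z[3] = 3·(1.5000+0.0858i) + 4·(-4.7812+0.2245i) = -14.6248+1.1554i
Z[4] = 3·(1.5000+6.5186i) + 4·(5.2812+2.4899i) = 25.6248+29.5154i

DFT(3x + 4y) = 3·X + 4·Y = [-7, 25.6248-29.5154i, -14.6248-1.1554i, -14.6248+1.1554i, 25.6248+29.5154i]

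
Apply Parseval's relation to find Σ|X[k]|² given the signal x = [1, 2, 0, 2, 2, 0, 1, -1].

Parseval: Σ|x[n]|² = (1/N)Σ|X[k]|², so Σ|X[k]|² = N·Σ|x[n]|² = 8·15.0000

Σ|X[k]|² = N·Σ|x[n]|² = 8·15.0000 = 120.0000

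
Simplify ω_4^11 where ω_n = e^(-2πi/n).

Since ω_4^4 = 1, powers reduce modulo 4.
11 mod 4 = 3
So ω_4^11 = ω_4^3 = e^(-2πi·3/4)

ω_4^11 = ω_4^3 = 1i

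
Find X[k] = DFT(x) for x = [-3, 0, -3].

X[k] = Σ(n=0 to 2) x[n] · ω_3^(nk)
where ω_3 = e^(-2πi/3)

Computing each X[k]:
X[0] = -6
X[1] = -1.5000-2.5981i
X[2] = -1.5000+2.5981i

X = [-6, -1.5000-2.5981i, -1.5000+2.5981i]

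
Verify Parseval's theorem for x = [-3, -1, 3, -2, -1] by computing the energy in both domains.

Time domain:
Σ|x[n]|² = |-3|² + |-1|² + |3|² + |-2|² + |-1|² = 24.0000

Frequency domain:
(1/5)Σ|X[k]|² = (1/5)(|-4|² + |-4.4271-2.9389i|² + |-1.0729+4.7553i|² + |-1.0729-4.7553i|² + |-4.4271+2.9389i|²) = (1/5)·120.0000 = 24.0000

Both sides agree, confirming Parseval's theorem.

Σ|x[n]|² = (1/N)Σ|X[k]|² = 24.0000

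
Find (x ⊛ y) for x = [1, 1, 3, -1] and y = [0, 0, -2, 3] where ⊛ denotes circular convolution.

(x ⊛ y)[n] = Σ(m=0 to 3) x[m] · y[(n-m) mod 4]

Computing each output sample:
(x ⊛ y)[0] = -3
(x ⊛ y)[1] = 11
(x ⊛ y)[2] = -5
(x ⊛ y)[3] = 1

x ⊛ y = [-3, 11, -5, 1]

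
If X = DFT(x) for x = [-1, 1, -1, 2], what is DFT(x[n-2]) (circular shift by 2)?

Time shift by 2: X_shifted[k] = ω_4^(2k) · X[k]
Shifted x = [-1, 2, -1, 1]

DFT(x[n-2]) = [1, -1i, -5, 1i]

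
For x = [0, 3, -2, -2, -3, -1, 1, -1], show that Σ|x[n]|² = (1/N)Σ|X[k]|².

Time domain:
Σ|x[n]|² = |0|² + |3|² + |-2|² + |-2|² + |-3|² + |-1|² + |1|² + |-1|² = 29.0000

Frequency domain:
(1/8)Σ|X[k]|² = (1/8)(|-5|² + |6.5355+0.8787i|² + |-2-5i|² + |-0.5355-5.1213i|² + |-3|² + |-0.5355+5.1213i|² + |-2+5i|² + |6.5355-0.8787i|²) = (1/8)·232.0000 = 29.0000

Both sides agree, confirming Parseval's theorem.

Σ|x[n]|² = (1/N)Σ|X[k]|² = 29.0000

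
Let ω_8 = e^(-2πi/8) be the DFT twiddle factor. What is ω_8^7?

ω_8^7 = e^(-2πi·7/8)
= cos(-2π·7/8) + i·sin(-2π·7/8)
= cos(-14π/8) + i·sin(-14π/8)

ω_8^7 = cos(-14π/8) + i·sin(-14π/8) = 0.7071+0.7071i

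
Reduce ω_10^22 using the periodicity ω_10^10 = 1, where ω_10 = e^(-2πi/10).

Since ω_10^10 = 1, powers reduce modulo 10.
22 mod 10 = 2
So ω_10^22 = ω_10^2 = e^(-2πi·2/10)

ω_10^22 = ω_10^2 = 0.3090-0.9511i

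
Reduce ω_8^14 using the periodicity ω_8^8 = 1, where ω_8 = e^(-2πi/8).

Since ω_8^8 = 1, powers reduce modulo 8.
14 mod 8 = 6
So ω_8^14 = ω_8^6 = e^(-2πi·6/8)

ω_8^14 = ω_8^6 = 1i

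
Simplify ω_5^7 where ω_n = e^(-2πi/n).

Since ω_5^5 = 1, powers reduce modulo 5.
7 mod 5 = 2
So ω_5^7 = ω_5^2 = e^(-2πi·2/5)

ω_5^7 = ω_5^2 = -0.8090-0.5878i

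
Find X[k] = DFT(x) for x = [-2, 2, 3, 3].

X[k] = Σ(n=0 to 3) x[n] · ω_4^(nk)
where ω_4 = e^(-2πi/4)

Computing each X[k]:
X[0] = 6
X[1] = -5+1i
X[2] = -4
X[3] = -5-1i

X = [6, -5+1i, -4, -5-1i]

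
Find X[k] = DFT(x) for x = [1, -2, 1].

X[k] = Σ(n=0 to 2) x[n] · ω_3^(nk)
where ω_3 = e^(-2πi/3)

Computing each X[k]:
X[0] = 0
X[1] = 1.5000+2.5981i
X[2] = 1.5000-2.5981i

X = [0, 1.5000+2.5981i, 1.5000-2.5981i]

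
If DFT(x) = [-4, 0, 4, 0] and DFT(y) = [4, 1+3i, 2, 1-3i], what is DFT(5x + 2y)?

By linearity: DFT(5x + 2y) = 5·DFT(x) + 2·DFT(y)
= 5·[-4, 0, 4, 0] + 2·[4, 1+3i, 2, 1-3i]

Computing element-wise:
Z[0] = 5·(-4) + 2·(4) = -12
Z[1] = 5·(0) + 2·(1+3i) = 2+6i
Z[2] = 5·(4) + 2·(2) = 24
Z[3] = 5·(0) + 2·(1-3i) = 2-6i

DFT(5x + 2y) = 5·X + 2·Y = [-12, 2+6i, 24, 2-6i]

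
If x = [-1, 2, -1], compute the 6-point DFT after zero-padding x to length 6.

Original 3-point DFT: [0, -1.5000-2.5981i, -1.5000+2.5981i]
Zero-padded 6-point DFT provides frequency interpolation.

DFT_6([x, 0, ...]) = [0, 0.5000-0.8660i, -1.5000-2.5981i, -4, -1.5000+2.5981i, 0.5000+0.8660i]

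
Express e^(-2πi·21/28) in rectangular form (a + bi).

ω_28^21 = e^(-2πi·21/28)
= cos(-2π·21/28) + i·sin(-2π·21/28)
= cos(-42π/28) + i·sin(-42π/28)

ω_28^21 = cos(-42π/28) + i·sin(-42π/28) = 1i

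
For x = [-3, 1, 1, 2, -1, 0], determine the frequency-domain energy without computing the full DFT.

Parseval: Σ|x[n]|² = (1/N)Σ|X[k]|², so Σ|X[k]|² = N·Σ|x[n]|² = 6·16.0000

Σ|X[k]|² = N·Σ|x[n]|² = 6·16.0000 = 96.0000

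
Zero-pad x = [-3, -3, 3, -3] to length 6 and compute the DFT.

Original 4-point DFT: [-6, -6, 6, -6]
Zero-padded 6-point DFT provides frequency interpolation.

DFT_6([x, 0, ...]) = [-6, -3, -6.0000+5.1962i, 6, -6.0000-5.1962i, -3]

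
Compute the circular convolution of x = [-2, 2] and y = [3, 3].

(x ⊛ y)[n] = Σ(m=0 to 1) x[m] · y[(n-m) mod 2]

Computing each output sample:
(x ⊛ y)[0] = 0
(x ⊛ y)[1] = 0

x ⊛ y = [0, 0]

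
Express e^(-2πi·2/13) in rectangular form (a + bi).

ω_13^2 = e^(-2πi·2/13)
= cos(-2π·2/13) + i·sin(-2π·2/13)
= cos(-4π/13) + i·sin(-4π/13)

ω_13^2 = cos(-4π/13) + i·sin(-4π/13) = 0.5681-0.8230i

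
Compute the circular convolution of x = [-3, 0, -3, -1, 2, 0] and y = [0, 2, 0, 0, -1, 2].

(x ⊛ y)[n] = Σ(m=0 to 5) x[m] · y[(n-m) mod 6]

Computing each output sample:
(x ⊛ y)[0] = 3
(x ⊛ y)[1] = -11
(x ⊛ y)[2] = -4
(x ⊛ y)[3] = -2
(x ⊛ y)[4] = 1
(x ⊛ y)[5] = -2

x ⊛ y = [3, -11, -4, -2, 1, -2]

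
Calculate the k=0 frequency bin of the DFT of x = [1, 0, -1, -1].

X[0] = Σ(n=0 to 3) x[n] · ω_4^0 = Σ x[n]
= (1) + (0) + (-1) + (-1)

X[0] = -1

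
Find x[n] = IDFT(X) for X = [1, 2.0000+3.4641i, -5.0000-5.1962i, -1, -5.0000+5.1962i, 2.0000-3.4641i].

x[n] = (1/6) Σ(k=0 to 5) X[k] · e^(2πikn/6)

Computing each x[n]:
x[0] = -1
x[1] = 2
x[2] = -2
x[3] = -2
x[4] = 3
x[5] = 1

x = [-1, 2, -2, -2, 3, 1]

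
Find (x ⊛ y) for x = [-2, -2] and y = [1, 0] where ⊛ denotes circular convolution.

(x ⊛ y)[n] = Σ(m=0 to 1) x[m] · y[(n-m) mod 2]

Computing each output sample:
(x ⊛ y)[0] = -2
(x ⊛ y)[1] = -2

x ⊛ y = [-2, -2]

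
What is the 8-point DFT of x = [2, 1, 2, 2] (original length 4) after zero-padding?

Original 4-point DFT: [7, 1i, 1, -1i]
Zero-padded 8-point DFT provides frequency interpolation.

DFT_8([x, 0, ...]) = [7, 1.2929-4.1213i, 1i, 2.7071-0.1213i, 1, 2.7071+0.1213i, -1i, 1.2929+4.1213i]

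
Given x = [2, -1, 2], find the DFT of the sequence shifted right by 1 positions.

Time shift by 1: X_shifted[k] = ω_3^(1k) · X[k]
Shifted x = [2, 2, -1]

DFT(x[n-1]) = [3, 1.5000-2.5981i, 1.5000+2.5981i]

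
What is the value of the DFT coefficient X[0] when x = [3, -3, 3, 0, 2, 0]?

X[0] = Σ(n=0 to 5) x[n] · ω_6^0 = Σ x[n]
= (3) + (-3) + (3) + (0) + (2) + (0)

X[0] = 5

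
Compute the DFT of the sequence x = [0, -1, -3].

X[k] = Σ(n=0 to 2) x[n] · ω_3^(nk)
where ω_3 = e^(-2πi/3)

Computing each X[k]:
X[0] = -4
X[1] = 2.0000-1.7321i
X[2] = 2.0000+1.7321i

X = [-4, 2.0000-1.7321i, 2.0000+1.7321i]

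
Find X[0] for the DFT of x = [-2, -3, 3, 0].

X[0] = Σ(n=0 to 3) x[n] · ω_4^0 = Σ x[n]
= (-2) + (-3) + (3) + (0)

X[0] = -2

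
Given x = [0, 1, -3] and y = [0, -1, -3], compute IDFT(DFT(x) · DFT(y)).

(x ⊛ y)[n] = Σ(m=0 to 2) x[m] · y[(n-m) mod 3]

Computing each output sample:
(x ⊛ y)[0] = 0
(x ⊛ y)[1] = 9
(x ⊛ y)[2] = -1

x ⊛ y = [0, 9, -1]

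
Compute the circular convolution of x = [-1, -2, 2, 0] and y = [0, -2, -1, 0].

(x ⊛ y)[n] = Σ(m=0 to 3) x[m] · y[(n-m) mod 4]

Computing each output sample:
(x ⊛ y)[0] = -2
(x ⊛ y)[1] = 2
(x ⊛ y)[2] = 5
(x ⊛ y)[3] = -2

x ⊛ y = [-2, 2, 5, -2]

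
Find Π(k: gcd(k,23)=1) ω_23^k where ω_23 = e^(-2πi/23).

The primitive 23rd roots of unity are ω_23^k for k coprime to 23: k ∈ {1, 2, 3, 4, 5, 6, 7, 8, 9, 10, 11, 12, 13, 14, 15, 16, 17, 18, 19, 20, 21, 22}
Their product equals the constant term of the cyclotomic polynomial Φ_23(x) up to sign.
For n ≥ 3, the product of all primitive nth roots of unity is 1. (For n=1 it is 1; for n=2 it is -1.)

1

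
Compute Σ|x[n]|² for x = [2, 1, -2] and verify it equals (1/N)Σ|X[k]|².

Time domain:
Σ|x[n]|² = |2|² + |1|² + |-2|² = 9.0000

Frequency domain:
(1/3)Σ|X[k]|² = (1/3)(|1|² + |2.5000-2.5981i|² + |2.5000+2.5981i|²) = (1/3)·27.0000 = 9.0000

Both sides agree, confirming Parseval's theorem.

Σ|x[n]|² = (1/N)Σ|X[k]|² = 9.0000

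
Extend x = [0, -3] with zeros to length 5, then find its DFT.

Original 2-point DFT: [-3, 3]
Zero-padded 5-point DFT provides frequency interpolation.

DFT_5([x, 0, ...]) = [-3, -0.9271+2.8532i, 2.4271+1.7634i, 2.4271-1.7634i, -0.9271-2.8532i]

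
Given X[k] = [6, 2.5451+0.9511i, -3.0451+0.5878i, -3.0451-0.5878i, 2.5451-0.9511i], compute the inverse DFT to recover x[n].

x[n] = (1/5) Σ(k=0 to 4) X[k] · e^(2πikn/5)

Computing each x[n]:
x[0] = 1
x[1] = 2
x[2] = 0
x[3] = 0
x[4] = 3

x = [1, 2, 0, 0, 3]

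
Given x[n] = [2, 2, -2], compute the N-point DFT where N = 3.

X[k] = Σ(n=0 to 2) x[n] · ω_3^(nk)
where ω_3 = e^(-2πi/3)

Computing each X[k]:
X[0] = 2
X[1] = 2.0000-3.4641i
X[2] = 2.0000+3.4641i

X = [2, 2.0000-3.4641i, 2.0000+3.4641i]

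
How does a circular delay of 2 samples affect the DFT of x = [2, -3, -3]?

Time shift by 2: X_shifted[k] = ω_3^(2k) · X[k]
Shifted x = [-3, -3, 2]

DFT(x[n-2]) = [-4, -2.5000+4.3301i, -2.5000-4.3301i]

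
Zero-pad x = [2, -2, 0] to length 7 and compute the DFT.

Original 3-point DFT: [0, 3.0000+1.7321i, 3.0000-1.7321i]
Zero-padded 7-point DFT provides frequency interpolation.

DFT_7([x, 0, ...]) = [0, 0.7530+1.5637i, 2.4450+1.9499i, 3.8019+0.8678i, 3.8019-0.8678i, 2.4450-1.9499i, 0.7530-1.5637i]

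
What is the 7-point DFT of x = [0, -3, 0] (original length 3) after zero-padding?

Original 3-point DFT: [-3, 1.5000+2.5981i, 1.5000-2.5981i]
Zero-padded 7-point DFT provides frequency interpolation.

DFT_7([x, 0, ...]) = [-3, -1.8705+2.3455i, 0.6676+2.9248i, 2.7029+1.3017i, 2.7029-1.3017i, 0.6676-2.9248i, -1.8705-2.3455i]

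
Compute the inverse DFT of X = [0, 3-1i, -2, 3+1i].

x[n] = (1/4) Σ(k=0 to 3) X[k] · e^(2πikn/4)

Computing each x[n]:
x[0] = 1
x[1] = 1
x[2] = -2
x[3] = 0

x = [1, 1, -2, 0]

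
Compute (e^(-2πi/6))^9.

Since ω_6^6 = 1, powers reduce modulo 6.
9 mod 6 = 3
So ω_6^9 = ω_6^3 = e^(-2πi·3/6)

ω_6^9 = ω_6^3 = -1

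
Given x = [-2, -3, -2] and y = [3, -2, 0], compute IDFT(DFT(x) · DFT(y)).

(x ⊛ y)[n] = Σ(m=0 to 2) x[m] · y[(n-m) mod 3]

Computing each output sample:
(x ⊛ y)[0] = -2
(x ⊛ y)[1] = -5
(x ⊛ y)[2] = 0

x ⊛ y = [-2, -5, 0]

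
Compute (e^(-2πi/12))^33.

Since ω_12^12 = 1, powers reduce modulo 12.
33 mod 12 = 9
So ω_12^33 = ω_12^9 = e^(-2πi·9/12)

ω_12^33 = ω_12^9 = 1i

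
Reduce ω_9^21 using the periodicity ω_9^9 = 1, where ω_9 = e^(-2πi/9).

Since ω_9^9 = 1, powers reduce modulo 9.
21 mod 9 = 3
So ω_9^21 = ω_9^3 = e^(-2πi·3/9)

ω_9^21 = ω_9^3 = -0.5000-0.8660i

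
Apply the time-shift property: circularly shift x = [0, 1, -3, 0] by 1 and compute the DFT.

Time shift by 1: X_shifted[k] = ω_4^(1k) · X[k]
Shifted x = [0, 0, 1, -3]

DFT(x[n-1]) = [-2, -1-3i, 4, -1+3i]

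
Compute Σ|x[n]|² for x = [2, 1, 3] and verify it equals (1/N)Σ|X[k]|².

Time domain:
Σ|x[n]|² = |2|² + |1|² + |3|² = 14.0000

Frequency domain:
(1/3)Σ|X[k]|² = (1/3)(|6|² + |1.7321i|² + |-1.7321i|²) = (1/3)·42.0000 = 14.0000

Both sides agree, confirming Parseval's theorem.

Σ|x[n]|² = (1/N)Σ|X[k]|² = 14.0000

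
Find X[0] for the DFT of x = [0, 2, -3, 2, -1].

X[0] = Σ(n=0 to 4) x[n] · ω_5^0 = Σ x[n]
= (0) + (2) + (-3) + (2) + (-1)

X[0] = 0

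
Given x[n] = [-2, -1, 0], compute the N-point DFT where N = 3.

X[k] = Σ(n=0 to 2) x[n] · ω_3^(nk)
where ω_3 = e^(-2πi/3)

Computing each X[k]:
X[0] = -3
X[1] = -1.5000+0.8660i
X[2] = -1.5000-0.8660i

X = [-3, -1.5000+0.8660i, -1.5000-0.8660i]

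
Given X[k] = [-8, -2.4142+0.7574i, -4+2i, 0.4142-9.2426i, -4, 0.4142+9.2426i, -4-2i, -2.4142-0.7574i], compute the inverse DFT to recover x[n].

x[n] = (1/8) Σ(k=0 to 7) X[k] · e^(2πikn/8)

Computing each x[n]:
x[0] = -3
x[1] = 0
x[2] = -3
x[3] = 2
x[4] = -2
x[5] = -2
x[6] = 2
x[7] = -2

x = [-3, 0, -3, 2, -2, -2, 2, -2]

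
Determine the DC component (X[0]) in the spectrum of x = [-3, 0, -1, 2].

X[0] = Σ(n=0 to 3) x[n] · ω_4^0 = Σ x[n]
= (-3) + (0) + (-1) + (2)

X[0] = -2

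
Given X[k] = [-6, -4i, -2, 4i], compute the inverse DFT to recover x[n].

x[n] = (1/4) Σ(k=0 to 3) X[k] · e^(2πikn/4)

Computing each x[n]:
x[0] = -2
x[1] = 1
x[2] = -2
x[3] = -3

x = [-2, 1, -2, -3]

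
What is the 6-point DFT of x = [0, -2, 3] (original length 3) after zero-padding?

Original 3-point DFT: [1, -0.5000+4.3301i, -0.5000-4.3301i]
Zero-padded 6-point DFT provides frequency interpolation.

DFT_6([x, 0, ...]) = [1, -2.5000-0.8660i, -0.5000+4.3301i, 5, -0.5000-4.3301i, -2.5000+0.8660i]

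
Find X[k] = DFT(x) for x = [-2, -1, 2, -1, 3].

X[k] = Σ(n=0 to 4) x[n] · ω_5^(nk)
where ω_5 = e^(-2πi/5)

Computing each X[k]:
X[0] = 1
X[1] = -2.1910+2.0409i
X[2] = -3.3090+5.2043i
X[3] = -3.3090-5.2043i
X[4] = -2.1910-2.0409i

X = [1, -2.1910+2.0409i, -3.3090+5.2043i, -3.3090-5.2043i, -2.1910-2.0409i]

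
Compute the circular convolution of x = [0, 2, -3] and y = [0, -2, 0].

(x ⊛ y)[n] = Σ(m=0 to 2) x[m] · y[(n-m) mod 3]

Computing each output sample:
(x ⊛ y)[0] = 6
(x ⊛ y)[1] = 0
(x ⊛ y)[2] = -4

x ⊛ y = [6, 0, -4]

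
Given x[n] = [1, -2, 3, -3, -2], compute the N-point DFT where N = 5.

X[k] = Σ(n=0 to 4) x[n] · ω_5^(nk)
where ω_5 = e^(-2πi/5)

Computing each X[k]:
X[0] = -3
X[1] = -0.2361-3.5267i
X[2] = 4.2361+5.7063i
X[3] = 4.2361-5.7063i
X[4] = -0.2361+3.5267i

X = [-3, -0.2361-3.5267i, 4.2361+5.7063i, 4.2361-5.7063i, -0.2361+3.5267i]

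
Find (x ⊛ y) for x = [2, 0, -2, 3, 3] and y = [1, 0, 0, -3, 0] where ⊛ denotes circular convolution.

(x ⊛ y)[n] = Σ(m=0 to 4) x[m] · y[(n-m) mod 5]

Computing each output sample:
(x ⊛ y)[0] = 8
(x ⊛ y)[1] = -9
(x ⊛ y)[2] = -11
(x ⊛ y)[3] = -3
(x ⊛ y)[4] = 3

x ⊛ y = [8, -9, -11, -3, 3]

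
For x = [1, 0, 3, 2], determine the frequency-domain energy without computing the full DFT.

Parseval: Σ|x[n]|² = (1/N)Σ|X[k]|², so Σ|X[k]|² = N·Σ|x[n]|² = 4·14.0000

Σ|X[k]|² = N·Σ|x[n]|² = 4·14.0000 = 56.0000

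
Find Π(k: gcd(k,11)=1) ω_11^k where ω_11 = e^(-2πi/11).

The primitive 11th roots of unity are ω_11^k for k coprime to 11: k ∈ {1, 2, 3, 4, 5, 6, 7, 8, 9, 10}
Their product equals the constant term of the cyclotomic polynomial Φ_11(x) up to sign.
For n ≥ 3, the product of all primitive nth roots of unity is 1. (For n=1 it is 1; for n=2 it is -1.)

1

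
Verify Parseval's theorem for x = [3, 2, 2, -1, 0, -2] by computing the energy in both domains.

Time domain:
Σ|x[n]|² = |3|² + |2|² + |2|² + |-1|² + |0|² + |-2|² = 22.0000

Frequency domain:
(1/6)Σ|X[k]|² = (1/6)(|4|² + |3.0000-5.1962i|² + |1.0000-1.7321i|² + |6|² + |1.0000+1.7321i|² + |3.0000+5.1962i|²) = (1/6)·132.0000 = 22.0000

Both sides agree, confirming Parseval's theorem.

Σ|x[n]|² = (1/N)Σ|X[k]|² = 22.0000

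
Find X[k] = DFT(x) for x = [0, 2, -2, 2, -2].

X[k] = Σ(n=0 to 4) x[n] · ω_5^(nk)
where ω_5 = e^(-2πi/5)

Computing each X[k]:
X[0] = 0
X[1] = -1.4531i
X[2] = -6.1554i
X[3] = 6.1554i
X[4] = 1.4531i

X = [0, -1.4531i, -6.1554i, 6.1554i, 1.4531i]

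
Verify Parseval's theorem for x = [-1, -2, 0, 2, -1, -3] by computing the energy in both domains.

Time domain:
Σ|x[n]|² = |-1|² + |-2|² + |0|² + |2|² + |-1|² + |-3|² = 19.0000

Frequency domain:
(1/6)Σ|X[k]|² = (1/6)(|-5|² + |-5.0000-1.7321i|² + |4|² + |1|² + |4|² + |-5.0000+1.7321i|²) = (1/6)·114.0000 = 19.0000

Both sides agree, confirming Parseval's theorem.

Σ|x[n]|² = (1/N)Σ|X[k]|² = 19.0000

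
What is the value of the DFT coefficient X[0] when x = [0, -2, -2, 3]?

X[0] = Σ(n=0 to 3) x[n] · ω_4^0 = Σ x[n]
= (0) + (-2) + (-2) + (3)

X[0] = -1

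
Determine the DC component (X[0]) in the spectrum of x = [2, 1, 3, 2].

X[0] = Σ(n=0 to 3) x[n] · ω_4^0 = Σ x[n]
= (2) + (1) + (3) + (2)

X[0] = 8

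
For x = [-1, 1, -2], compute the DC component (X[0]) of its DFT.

X[0] = Σ(n=0 to 2) x[n] · ω_3^0 = Σ x[n]
= (-1) + (1) + (-2)

X[0] = -2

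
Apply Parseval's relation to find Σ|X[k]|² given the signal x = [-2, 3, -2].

Parseval: Σ|x[n]|² = (1/N)Σ|X[k]|², so Σ|X[k]|² = N·Σ|x[n]|² = 3·17.0000

Σ|X[k]|² = N·Σ|x[n]|² = 3·17.0000 = 51.0000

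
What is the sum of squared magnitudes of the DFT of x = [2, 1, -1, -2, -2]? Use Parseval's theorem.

Parseval: Σ|x[n]|² = (1/N)Σ|X[k]|², so Σ|X[k]|² = N·Σ|x[n]|² = 5·14.0000

Σ|X[k]|² = N·Σ|x[n]|² = 5·14.0000 = 70.0000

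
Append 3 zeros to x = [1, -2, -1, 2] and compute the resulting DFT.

Original 4-point DFT: [0, 2+4i, 0, 2-4i]
Zero-padded 7-point DFT provides frequency interpolation.

DFT_7([x, 0, ...]) = [0, -1.8264+1.6708i, 3.5930+3.0796i, 1.7334-1.8639i, 1.7334+1.8639i, 3.5930-3.0796i, -1.8264-1.6708i]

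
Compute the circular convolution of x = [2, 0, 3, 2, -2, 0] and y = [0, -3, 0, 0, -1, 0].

(x ⊛ y)[n] = Σ(m=0 to 5) x[m] · y[(n-m) mod 6]

Computing each output sample:
(x ⊛ y)[0] = -3
(x ⊛ y)[1] = -8
(x ⊛ y)[2] = 2
(x ⊛ y)[3] = -9
(x ⊛ y)[4] = -8
(x ⊛ y)[5] = 6

x ⊛ y = [-3, -8, 2, -9, -8, 6]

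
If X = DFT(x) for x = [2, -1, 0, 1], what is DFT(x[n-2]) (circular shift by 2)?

Time shift by 2: X_shifted[k] = ω_4^(2k) · X[k]
Shifted x = [0, 1, 2, -1]

DFT(x[n-2]) = [2, -2-2i, 2, -2+2i]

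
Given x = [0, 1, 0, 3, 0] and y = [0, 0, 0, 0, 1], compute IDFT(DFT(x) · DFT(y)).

(x ⊛ y)[n] = Σ(m=0 to 4) x[m] · y[(n-m) mod 5]

Computing each output sample:
(x ⊛ y)[0] = 1
(x ⊛ y)[1] = 0
(x ⊛ y)[2] = 3
(x ⊛ y)[3] = 0
(x ⊛ y)[4] = 0

x ⊛ y = [1, 0, 3, 0, 0]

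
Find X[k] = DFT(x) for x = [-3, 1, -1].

X[k] = Σ(n=0 to 2) x[n] · ω_3^(nk)
where ω_3 = e^(-2πi/3)

Computing each X[k]:
X[0] = -3
X[1] = -3.0000-1.7321i
X[2] = -3.0000+1.7321i

X = [-3, -3.0000-1.7321i, -3.0000+1.7321i]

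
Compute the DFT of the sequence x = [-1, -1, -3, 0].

X[k] = Σ(n=0 to 3) x[n] · ω_4^(nk)
where ω_4 = e^(-2πi/4)

Computing each X[k]:
X[0] = -5
X[1] = 2+1i
X[2] = -3
X[3] = 2-1i

X = [-5, 2+1i, -3, 2-1i]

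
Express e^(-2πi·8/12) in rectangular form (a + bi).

ω_12^8 = e^(-2πi·8/12)
= cos(-2π·8/12) + i·sin(-2π·8/12)
= cos(-16π/12) + i·sin(-16π/12)

ω_12^8 = cos(-16π/12) + i·sin(-16π/12) = -0.5000+0.8660i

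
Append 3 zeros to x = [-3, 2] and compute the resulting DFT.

Original 2-point DFT: [-1, -5]
Zero-padded 5-point DFT provides frequency interpolation.

DFT_5([x, 0, ...]) = [-1, -2.3820-1.9021i, -4.6180-1.1756i, -4.6180+1.1756i, -2.3820+1.9021i]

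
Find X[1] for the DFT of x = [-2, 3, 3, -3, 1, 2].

X[1] = Σ(n=0 to 5) x[n] · ω_6^(1n) where ω_6 = e^(-2πi/6)
= (-2)·ω_6^0 + (3)·ω_6^1 + (3)·ω_6^2 + (-3)·ω_6^3 + (1)·ω_6^4 + (2)·ω_6^5

X[1] = 1.5000-2.5981i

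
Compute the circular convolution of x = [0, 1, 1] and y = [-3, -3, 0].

(x ⊛ y)[n] = Σ(m=0 to 2) x[m] · y[(n-m) mod 3]

Computing each output sample:
(x ⊛ y)[0] = -3
(x ⊛ y)[1] = -3
(x ⊛ y)[2] = -6

x ⊛ y = [-3, -3, -6]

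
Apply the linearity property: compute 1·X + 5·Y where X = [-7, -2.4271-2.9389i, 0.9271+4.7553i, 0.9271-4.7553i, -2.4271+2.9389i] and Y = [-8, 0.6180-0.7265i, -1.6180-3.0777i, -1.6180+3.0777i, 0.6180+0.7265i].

By linearity: DFT(1x + 5y) = 1·DFT(x) + 5·DFT(y)
= 1·[-7, -2.4271-2.9389i, 0.9271+4.7553i, 0.9271-4.7553i, -2.4271+2.9389i] + 5·[-8, 0.6180-0.7265i, -1.6180-3.0777i, -1.6180+3.0777i, 0.6180+0.7265i]

Computing element-wise:
Z[0] = 1·(-7) + 5·(-8) = -47
Z[1] = 1·(-2.4271-2.9389i) + 5·(0.6180-0.7265i) = 0.6629-6.5714i
Z[2] = 1·(0.9271+4.7553i) + 5·(-1.6180-3.0777i) = -7.1629-10.6332i
Z[3] = 1·(0.9271-4.7553i) + 5·(-1.6180+3.0777i) = -7.1629+10.6332i
Z[4] = 1·(-2.4271+2.9389i) + 5·(0.6180+0.7265i) = 0.6629+6.5714i

DFT(1x + 5y) = 1·X + 5·Y = [-47, 0.6629-6.5714i, -7.1629-10.6332i, -7.1629+10.6332i, 0.6629+6.5714i]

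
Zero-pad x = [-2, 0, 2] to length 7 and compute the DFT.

Original 3-point DFT: [0, -3.0000+1.7321i, -3.0000-1.7321i]
Zero-padded 7-point DFT provides frequency interpolation.

DFT_7([x, 0, ...]) = [0, -2.4450-1.9499i, -3.8019+0.8678i, -0.7530+1.5637i, -0.7530-1.5637i, -3.8019-0.8678i, -2.4450+1.9499i]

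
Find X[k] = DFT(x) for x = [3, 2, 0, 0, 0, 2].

X[k] = Σ(n=0 to 5) x[n] · ω_6^(nk)
where ω_6 = e^(-2πi/6)

Computing each X[k]:
X[0] = 7
X[1] = 5
X[2] = 1
X[3] = -1
X[4] = 1
X[5] = 5

X = [7, 5, 1, -1, 1, 5]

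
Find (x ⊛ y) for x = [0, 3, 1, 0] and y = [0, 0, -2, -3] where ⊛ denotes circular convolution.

(x ⊛ y)[n] = Σ(m=0 to 3) x[m] · y[(n-m) mod 4]

Computing each output sample:
(x ⊛ y)[0] = -11
(x ⊛ y)[1] = -3
(x ⊛ y)[2] = 0
(x ⊛ y)[3] = -6

x ⊛ y = [-11, -3, 0, -6]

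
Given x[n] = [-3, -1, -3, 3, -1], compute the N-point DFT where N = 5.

X[k] = Σ(n=0 to 4) x[n] · ω_5^(nk)
where ω_5 = e^(-2πi/5)

Computing each X[k]:
X[0] = -5
X[1] = -3.6180+3.5267i
X[2] = -1.3820-5.7063i
X[3] = -1.3820+5.7063i
X[4] = -3.6180-3.5267i

X = [-5, -3.6180+3.5267i, -1.3820-5.7063i, -1.3820+5.7063i, -3.6180-3.5267i]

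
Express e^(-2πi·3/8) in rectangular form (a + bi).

ω_8^3 = e^(-2πi·3/8)
= cos(-2π·3/8) + i·sin(-2π·3/8)
= cos(-6π/8) + i·sin(-6π/8)

ω_8^3 = cos(-6π/8) + i·sin(-6π/8) = -0.7071-0.7071i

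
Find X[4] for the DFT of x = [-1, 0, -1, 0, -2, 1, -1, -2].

X[4] = Σ(n=0 to 7) x[n] · ω_8^(4n) where ω_8 = e^(-2πi/8)
= (-1)·ω_8^0 + (0)·ω_8^4 + (-1)·ω_8^8 + (0)·ω_8^12 + (-2)·ω_8^16 + (1)·ω_8^20 + (-1)·ω_8^24 + (-2)·ω_8^28

X[4] = -4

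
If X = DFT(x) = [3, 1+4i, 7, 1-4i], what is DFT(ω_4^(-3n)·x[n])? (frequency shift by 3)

Modulation property: DFT(ω_4^(-3n)·x[n]) = X[(k-3) mod 4], so circularly shift X by 3 positions.

X[k-3] = [1+4i, 7, 1-4i, 3]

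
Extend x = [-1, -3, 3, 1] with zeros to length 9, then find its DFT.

Original 4-point DFT: [0, -4+4i, 4, -4-4i]
Zero-padded 9-point DFT provides frequency interpolation.

DFT_9([x, 0, ...]) = [0, -3.2772-1.8921i, -4.8400+2.7944i, 5.1962i, 3.6172+2.0884i, 3.6172-2.0884i, -5.1962i, -4.8400-2.7944i, -3.2772+1.8921i]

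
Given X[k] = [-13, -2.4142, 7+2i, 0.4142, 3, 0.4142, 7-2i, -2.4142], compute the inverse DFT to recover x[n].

x[n] = (1/8) Σ(k=0 to 7) X[k] · e^(2πikn/8)

Computing each x[n]:
x[0] = 0
x[1] = -3
x[2] = -3
x[3] = -1
x[4] = 1
x[5] = -2
x[6] = -3
x[7] = -2

x = [0, -3, -3, -1, 1, -2, -3, -2]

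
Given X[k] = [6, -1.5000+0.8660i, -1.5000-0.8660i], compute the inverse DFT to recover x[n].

x[n] = (1/3) Σ(k=0 to 2) X[k] · e^(2πikn/3)

Computing each x[n]:
x[0] = 1
x[1] = 2
x[2] = 3

x = [1, 2, 3]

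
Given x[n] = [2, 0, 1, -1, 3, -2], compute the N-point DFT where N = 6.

X[k] = Σ(n=0 to 5) x[n] · ω_6^(nk)
where ω_6 = e^(-2πi/6)

Computing each X[k]:
X[0] = 3
X[1] = 0
X[2] = -3.4641i
X[3] = 9
X[4] = 3.4641i
X[5] = 0

X = [3, 0, -3.4641i, 9, 3.4641i, 0]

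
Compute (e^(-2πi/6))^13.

Since ω_6^6 = 1, powers reduce modulo 6.
13 mod 6 = 1
So ω_6^13 = ω_6^1 = e^(-2πi·1/6)

ω_6^13 = ω_6^1 = 0.5000-0.8660i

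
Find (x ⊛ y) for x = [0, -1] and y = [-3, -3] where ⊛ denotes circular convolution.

(x ⊛ y)[n] = Σ(m=0 to 1) x[m] · y[(n-m) mod 2]

Computing each output sample:
(x ⊛ y)[0] = 3
(x ⊛ y)[1] = 3

x ⊛ y = [3, 3]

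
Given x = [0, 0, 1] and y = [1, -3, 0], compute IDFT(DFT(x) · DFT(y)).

(x ⊛ y)[n] = Σ(m=0 to 2) x[m] · y[(n-m) mod 3]

Computing each output sample:
(x ⊛ y)[0] = -3
(x ⊛ y)[1] = 0
(x ⊛ y)[2] = 1

x ⊛ y = [-3, 0, 1]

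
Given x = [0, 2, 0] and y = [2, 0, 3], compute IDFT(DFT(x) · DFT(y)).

(x ⊛ y)[n] = Σ(m=0 to 2) x[m] · y[(n-m) mod 3]

Computing each output sample:
(x ⊛ y)[0] = 6
(x ⊛ y)[1] = 4
(x ⊛ y)[2] = 0

x ⊛ y = [6, 4, 0]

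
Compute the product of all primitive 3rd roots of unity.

The primitive 3rd roots of unity are ω_3^k for k coprime to 3: k ∈ {1, 2}
Their product equals the constant term of the cyclotomic polynomial Φ_3(x) up to sign.
For n ≥ 3, the product of all primitive nth roots of unity is 1. (For n=1 it is 1; for n=2 it is -1.)

1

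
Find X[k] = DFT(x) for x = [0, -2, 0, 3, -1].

X[k] = Σ(n=0 to 4) x[n] · ω_5^(nk)
where ω_5 = e^(-2πi/5)

Computing each X[k]:
X[0] = 0
X[1] = -3.3541+2.7144i
X[2] = 3.3541-2.2654i
X[3] = 3.3541+2.2654i
X[4] = -3.3541-2.7144i

X = [0, -3.3541+2.7144i, 3.3541-2.2654i, 3.3541+2.2654i, -3.3541-2.7144i]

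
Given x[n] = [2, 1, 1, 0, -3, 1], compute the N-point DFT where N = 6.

X[k] = Σ(n=0 to 5) x[n] · ω_6^(nk)
where ω_6 = e^(-2πi/6)

Computing each X[k]:
X[0] = 2
X[1] = 4.0000-3.4641i
X[2] = 2.0000+3.4641i
X[3] = -2
X[4] = 2.0000-3.4641i
X[5] = 4.0000+3.4641i

X = [2, 4.0000-3.4641i, 2.0000+3.4641i, -2, 2.0000-3.4641i, 4.0000+3.4641i]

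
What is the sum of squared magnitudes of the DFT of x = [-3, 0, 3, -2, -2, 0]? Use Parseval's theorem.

Parseval: Σ|x[n]|² = (1/N)Σ|X[k]|², so Σ|X[k]|² = N·Σ|x[n]|² = 6·26.0000

Σ|X[k]|² = N·Σ|x[n]|² = 6·26.0000 = 156.0000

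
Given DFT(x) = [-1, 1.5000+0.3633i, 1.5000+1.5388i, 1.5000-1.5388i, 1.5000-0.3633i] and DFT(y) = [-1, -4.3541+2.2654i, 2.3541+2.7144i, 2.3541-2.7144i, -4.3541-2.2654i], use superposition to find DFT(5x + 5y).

By linearity: DFT(5x + 5y) = 5·DFT(x) + 5·DFT(y)
= 5·[-1, 1.5000+0.3633i, 1.5000+1.5388i, 1.5000-1.5388i, 1.5000-0.3633i] + 5·[-1, -4.3541+2.2654i, 2.3541+2.7144i, 2.3541-2.7144i, -4.3541-2.2654i]

Computing element-wise:
Z[0] = 5·(-1) + 5·(-1) = -10
Z[1] = 5·(1.5000+0.3633i) + 5·(-4.3541+2.2654i) = -14.2705+13.1435i
Z[2] = 5·(1.5000+1.5388i) + 5·(2.3541+2.7144i) = 19.2705+21.2660i
Z[3] = 5·(1.5000-1.5388i) + 5·(2.3541-2.7144i) = 19.2705-21.2660i
Z[4] = 5·(1.5000-0.3633i) + 5·(-4.3541-2.2654i) = -14.2705-13.1435i

DFT(5x + 5y) = 5·X + 5·Y = [-10, -14.2705+13.1435i, 19.2705+21.2660i, 19.2705-21.2660i, -14.2705-13.1435i]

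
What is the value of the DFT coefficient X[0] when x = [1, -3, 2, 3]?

X[0] = Σ(n=0 to 3) x[n] · ω_4^0 = Σ x[n]
= (1) + (-3) + (2) + (3)

X[0] = 3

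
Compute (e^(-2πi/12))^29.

Since ω_12^12 = 1, powers reduce modulo 12.
29 mod 12 = 5
So ω_12^29 = ω_12^5 = e^(-2πi·5/12)

ω_12^29 = ω_12^5 = -0.8660-0.5000i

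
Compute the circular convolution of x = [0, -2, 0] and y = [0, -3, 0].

(x ⊛ y)[n] = Σ(m=0 to 2) x[m] · y[(n-m) mod 3]

Computing each output sample:
(x ⊛ y)[0] = 0
(x ⊛ y)[1] = 0
(x ⊛ y)[2] = 6

x ⊛ y = [0, 0, 6]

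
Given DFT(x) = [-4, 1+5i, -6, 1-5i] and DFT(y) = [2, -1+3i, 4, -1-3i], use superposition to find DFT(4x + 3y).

By linearity: DFT(4x + 3y) = 4·DFT(x) + 3·DFT(y)
= 4·[-4, 1+5i, -6, 1-5i] + 3·[2, -1+3i, 4, -1-3i]

Computing element-wise:
Z[0] = 4·(-4) + 3·(2) = -10
Z[1] = 4·(1+5i) + 3·(-1+3i) = 1+29i
Z[2] = 4·(-6) + 3·(4) = -12
Z[3] = 4·(1-5i) + 3·(-1-3i) = 1-29i

DFT(4x + 3y) = 4·X + 3·Y = [-10, 1+29i, -12, 1-29i]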